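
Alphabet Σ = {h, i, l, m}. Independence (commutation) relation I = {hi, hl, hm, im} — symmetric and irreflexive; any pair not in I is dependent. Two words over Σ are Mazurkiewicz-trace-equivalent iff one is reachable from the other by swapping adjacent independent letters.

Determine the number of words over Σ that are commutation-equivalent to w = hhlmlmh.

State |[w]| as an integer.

35

#0=h has no predecessor
#1=h depends on [0:h]
#2=l has no predecessor
#3=m depends on [2:l]
#4=l depends on [3:m]
#5=m depends on [4:l]
#6=h depends on [1:h]
sources: [0:h, 2:l]
N(rest) = Σ N(rest − s) over sources s of rest; N(one piece) = 1:
  size 1 → [5]=1  [6]=1
  size 2 → [1,6]=1  [4,5]=1  [5,6]=2
  size 3 → [0,1,6]=1  [1,5,6]=3  [3,4,5]=1  [4,5,6]=3
  size 4 → [0,1,5,6]=4  [1,4,5,6]=6  [2,3,4,5]=1  [3,4,5,6]=4
  size 5 → [0,1,4,5,6]=10  [1,3,4,5,6]=10  [2,3,4,5,6]=5
  first=0(h) contributes 15
  first=2(l) contributes 20
|[w]| = 35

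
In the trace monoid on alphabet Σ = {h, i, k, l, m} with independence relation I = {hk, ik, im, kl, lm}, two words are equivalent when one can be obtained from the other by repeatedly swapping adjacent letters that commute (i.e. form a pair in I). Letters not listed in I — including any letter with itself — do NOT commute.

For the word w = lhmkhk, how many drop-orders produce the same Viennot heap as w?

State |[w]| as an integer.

piece 0:l — minimal
piece 1:h rests on {0:l}
piece 2:m rests on {1:h}
piece 3:k rests on {2:m}
piece 4:h rests on {2:m}
piece 5:k rests on {3:k}
minimal pieces: {0:l}
ways to finish when only these pieces remain (= sum over removing one remaining piece with nothing left below it):
  1 left: {4}→1  {5}→1
  2 left: {3,5}→1  {4,5}→2
  3 left: {3,4,5}→3
  4 left: {2,3,4,5}→3
  placing 0:l first → 3 extensions

3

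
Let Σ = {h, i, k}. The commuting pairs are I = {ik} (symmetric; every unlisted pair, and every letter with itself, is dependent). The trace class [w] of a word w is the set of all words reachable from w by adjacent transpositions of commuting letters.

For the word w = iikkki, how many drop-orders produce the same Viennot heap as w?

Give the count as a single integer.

20

0(i) covers ∅
1(i) covers 0:i
2(k) covers ∅
3(k) covers 2:k
4(k) covers 3:k
5(i) covers 1:i
floor of heap: 0:i, 2:k
completions by unplaced set U, small U first (add the entries for U minus each lowest piece of U):
  |U|=1: {4}:1  {5}:1
  |U|=2: {1,5}:1  {3,4}:1  {4,5}:2
  |U|=3: {0,1,5}:1  {1,4,5}:3  {2,3,4}:1  {3,4,5}:3
  |U|=4: {0,1,4,5}:4  {1,3,4,5}:6  {2,3,4,5}:4
  start at 0(i): 10
  start at 2(k): 10
sum over floor = 20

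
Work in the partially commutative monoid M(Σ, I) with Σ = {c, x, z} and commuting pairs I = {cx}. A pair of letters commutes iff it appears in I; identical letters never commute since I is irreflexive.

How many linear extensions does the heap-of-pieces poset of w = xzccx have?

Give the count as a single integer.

3

piece 0:x — minimal
piece 1:z rests on {0:x}
piece 2:c rests on {1:z}
piece 3:c rests on {2:c}
piece 4:x rests on {1:z}
minimal pieces: {0:x}
ways to finish when only these pieces remain (= sum over removing one remaining piece with nothing left below it):
  1 left: {3}→1  {4}→1
  2 left: {2,3}→1  {3,4}→2
  3 left: {2,3,4}→3
  placing 0:x first → 3 extensions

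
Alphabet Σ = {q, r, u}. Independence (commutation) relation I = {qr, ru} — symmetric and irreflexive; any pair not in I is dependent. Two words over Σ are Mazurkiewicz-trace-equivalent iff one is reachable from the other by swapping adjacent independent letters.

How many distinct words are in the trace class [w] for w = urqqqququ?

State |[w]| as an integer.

#0=u has no predecessor
#1=r has no predecessor
#2=q depends on [0:u]
#3=q depends on [2:q]
#4=q depends on [3:q]
#5=q depends on [4:q]
#6=u depends on [5:q]
#7=q depends on [6:u]
#8=u depends on [7:q]
sources: [0:u, 1:r]
N(rest) = Σ N(rest − s) over sources s of rest; N(one piece) = 1:
  size 1 → [1]=1  [8]=1
  size 2 → [1,8]=2  [7,8]=1
  size 3 → [1,7,8]=3  [6,7,8]=1
  size 4 → [1,6,7,8]=4  [5,6,7,8]=1
  size 5 → [1,5,6,7,8]=5  [4,5,6,7,8]=1
  size 6 → [1,4,5,6,7,8]=6  [3,4,5,6,7,8]=1
  size 7 → [1,3,4,5,6,7,8]=7  [2,3,4,5,6,7,8]=1
  first=0(u) contributes 8
  first=1(r) contributes 1
|[w]| = 9

9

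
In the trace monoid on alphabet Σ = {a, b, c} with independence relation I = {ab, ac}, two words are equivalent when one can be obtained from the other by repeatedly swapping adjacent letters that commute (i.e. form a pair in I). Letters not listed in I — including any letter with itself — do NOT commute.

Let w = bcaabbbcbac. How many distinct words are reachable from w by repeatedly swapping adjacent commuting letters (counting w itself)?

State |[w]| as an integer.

165

#0=b has no predecessor
#1=c depends on [0:b]
#2=a has no predecessor
#3=a depends on [2:a]
#4=b depends on [1:c]
#5=b depends on [4:b]
#6=b depends on [5:b]
#7=c depends on [6:b]
#8=b depends on [7:c]
#9=a depends on [3:a]
#10=c depends on [8:b]
sources: [0:b, 2:a]
N(rest) = Σ N(rest − s) over sources s of rest; N(one piece) = 1:
  size 1 → [9]=1  [10]=1
  size 2 → [3,9]=1  [8,10]=1  [9,10]=2
  size 3 → [2,3,9]=1  [3,9,10]=3  [7,8,10]=1  [8,9,10]=3
  size 4 → [2,3,9,10]=4  [3,8,9,10]=6  [6,7,8,10]=1  [7,8,9,10]=4
  size 5 → [2,3,8,9,10]=10  [3,7,8,9,10]=10  [5,6,7,8,10]=1  [6,7,8,9,10]=5
  size 6 → [2,3,7,8,9,10]=20  [3,6,7,8,9,10]=15  [4,5,6,7,8,10]=1  [5,6,7,8,9,10]=6
  size 7 → [1,4,5,6,7,8,10]=1  [2,3,6,7,8,9,10]=35  [3,5,6,7,8,9,10]=21  [4,5,6,7,8,9,10]=7
  size 8 → [0,1,4,5,6,7,8,10]=1  [1,4,5,6,7,8,9,10]=8  [2,3,5,6,7,8,9,10]=56  [3,4,5,6,7,8,9,10]=28
  size 9 → [0,1,4,5,6,7,8,9,10]=9  [1,3,4,5,6,7,8,9,10]=36  [2,3,4,5,6,7,8,9,10]=84
  first=0(b) contributes 120
  first=2(a) contributes 45
|[w]| = 165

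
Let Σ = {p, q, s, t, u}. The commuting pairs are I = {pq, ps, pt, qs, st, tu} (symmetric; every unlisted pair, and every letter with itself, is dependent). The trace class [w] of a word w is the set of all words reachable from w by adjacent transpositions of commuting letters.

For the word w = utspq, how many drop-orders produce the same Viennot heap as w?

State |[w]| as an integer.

18

piece 0:u — minimal
piece 1:t — minimal
piece 2:s rests on {0:u}
piece 3:p rests on {0:u}
piece 4:q rests on {0:u, 1:t}
minimal pieces: {0:u, 1:t}
ways to finish when only these pieces remain (= sum over removing one remaining piece with nothing left below it):
  1 left: {2}→1  {3}→1  {4}→1
  2 left: {1,4}→1  {2,3}→2  {2,4}→2  {3,4}→2
  3 left: {1,2,4}→3  {1,3,4}→3  {2,3,4}→6
  placing 0:u first → 12 extensions
  placing 1:t first → 6 extensions
total linear extensions = 18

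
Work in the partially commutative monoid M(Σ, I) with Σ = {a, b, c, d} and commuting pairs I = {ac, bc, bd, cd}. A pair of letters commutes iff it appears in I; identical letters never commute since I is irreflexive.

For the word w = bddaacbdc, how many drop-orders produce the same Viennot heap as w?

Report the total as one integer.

216

0(b) covers ∅
1(d) covers ∅
2(d) covers 1:d
3(a) covers 0:b, 2:d
4(a) covers 3:a
5(c) covers ∅
6(b) covers 4:a
7(d) covers 4:a
8(c) covers 5:c
floor of heap: 0:b, 1:d, 5:c
completions by unplaced set U, small U first (add the entries for U minus each lowest piece of U):
  |U|=1: {6}:1  {7}:1  {8}:1
  |U|=2: {5,8}:1  {6,7}:2  {6,8}:2  {7,8}:2
  |U|=3: {4,6,7}:2  {5,6,8}:3  {5,7,8}:3  {6,7,8}:6
  |U|=4: {3,4,6,7}:2  {4,6,7,8}:8  {5,6,7,8}:12
  |U|=5: {0,3,4,6,7}:2  {2,3,4,6,7}:2  {3,4,6,7,8}:10  {4,5,6,7,8}:20
  |U|=6: {0,2,3,4,6,7}:4  {0,3,4,6,7,8}:12  {1,2,3,4,6,7}:2  {2,3,4,6,7,8}:12  {3,4,5,6,7,8}:30
  |U|=7: {0,1,2,3,4,6,7}:6  {0,2,3,4,6,7,8}:28  {0,3,4,5,6,7,8}:42  {1,2,3,4,6,7,8}:14  {2,3,4,5,6,7,8}:42
  start at 0(b): 56
  start at 1(d): 112
  start at 5(c): 48
sum over floor = 216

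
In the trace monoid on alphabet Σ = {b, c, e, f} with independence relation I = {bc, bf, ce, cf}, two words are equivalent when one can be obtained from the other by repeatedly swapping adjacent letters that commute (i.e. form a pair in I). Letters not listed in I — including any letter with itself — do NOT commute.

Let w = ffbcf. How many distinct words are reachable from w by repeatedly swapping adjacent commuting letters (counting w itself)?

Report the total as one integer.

0(f) covers ∅
1(f) covers 0:f
2(b) covers ∅
3(c) covers ∅
4(f) covers 1:f
floor of heap: 0:f, 2:b, 3:c
completions by unplaced set U, small U first (add the entries for U minus each lowest piece of U):
  |U|=1: {2}:1  {3}:1  {4}:1
  |U|=2: {1,4}:1  {2,3}:2  {2,4}:2  {3,4}:2
  |U|=3: {0,1,4}:1  {1,2,4}:3  {1,3,4}:3  {2,3,4}:6
  start at 0(f): 12
  start at 2(b): 4
  start at 3(c): 4
sum over floor = 20

20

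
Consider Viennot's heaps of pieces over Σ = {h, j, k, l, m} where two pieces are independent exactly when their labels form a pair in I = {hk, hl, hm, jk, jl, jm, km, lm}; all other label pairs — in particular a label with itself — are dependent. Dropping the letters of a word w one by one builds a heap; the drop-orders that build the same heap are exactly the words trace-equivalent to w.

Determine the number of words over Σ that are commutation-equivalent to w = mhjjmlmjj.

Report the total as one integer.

504

0(m) covers ∅
1(h) covers ∅
2(j) covers 1:h
3(j) covers 2:j
4(m) covers 0:m
5(l) covers ∅
6(m) covers 4:m
7(j) covers 3:j
8(j) covers 7:j
floor of heap: 0:m, 1:h, 5:l
completions by unplaced set U, small U first (add the entries for U minus each lowest piece of U):
  |U|=1: {5}:1  {6}:1  {8}:1
  |U|=2: {4,6}:1  {5,6}:2  {5,8}:2  {6,8}:2  {7,8}:1
  |U|=3: {0,4,6}:1  {3,7,8}:1  {4,5,6}:3  {4,6,8}:3  {5,6,8}:6  {5,7,8}:3  {6,7,8}:3
  |U|=4: {0,4,5,6}:4  {0,4,6,8}:4  {2,3,7,8}:1  {3,5,7,8}:4  {3,6,7,8}:4  {4,5,6,8}:12  {4,6,7,8}:6  {5,6,7,8}:12
  |U|=5: {0,4,5,6,8}:20  {0,4,6,7,8}:10  {1,2,3,7,8}:1  {2,3,5,7,8}:5  {2,3,6,7,8}:5  {3,4,6,7,8}:10  {3,5,6,7,8}:20  {4,5,6,7,8}:30
  |U|=6: {0,3,4,6,7,8}:20  {0,4,5,6,7,8}:60  {1,2,3,5,7,8}:6  {1,2,3,6,7,8}:6  {2,3,4,6,7,8}:15  {2,3,5,6,7,8}:30  {3,4,5,6,7,8}:60
  |U|=7: {0,2,3,4,6,7,8}:35  {0,3,4,5,6,7,8}:140  {1,2,3,4,6,7,8}:21  {1,2,3,5,6,7,8}:42  {2,3,4,5,6,7,8}:105
  start at 0(m): 168
  start at 1(h): 280
  start at 5(l): 56
sum over floor = 504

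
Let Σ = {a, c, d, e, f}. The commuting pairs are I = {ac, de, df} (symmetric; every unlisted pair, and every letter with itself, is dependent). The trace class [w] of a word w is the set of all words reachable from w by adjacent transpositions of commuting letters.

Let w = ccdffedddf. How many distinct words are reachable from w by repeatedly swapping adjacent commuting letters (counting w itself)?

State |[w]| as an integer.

70

#0=c has no predecessor
#1=c depends on [0:c]
#2=d depends on [1:c]
#3=f depends on [1:c]
#4=f depends on [3:f]
#5=e depends on [4:f]
#6=d depends on [2:d]
#7=d depends on [6:d]
#8=d depends on [7:d]
#9=f depends on [5:e]
sources: [0:c]
N(rest) = Σ N(rest − s) over sources s of rest; N(one piece) = 1:
  size 1 → [8]=1  [9]=1
  size 2 → [5,9]=1  [7,8]=1  [8,9]=2
  size 3 → [4,5,9]=1  [5,8,9]=3  [6,7,8]=1  [7,8,9]=3
  size 4 → [2,6,7,8]=1  [3,4,5,9]=1  [4,5,8,9]=4  [5,7,8,9]=6  [6,7,8,9]=4
  size 5 → [2,6,7,8,9]=5  [3,4,5,8,9]=5  [4,5,7,8,9]=10  [5,6,7,8,9]=10
  size 6 → [2,5,6,7,8,9]=15  [3,4,5,7,8,9]=15  [4,5,6,7,8,9]=20
  size 7 → [2,4,5,6,7,8,9]=35  [3,4,5,6,7,8,9]=35
  size 8 → [2,3,4,5,6,7,8,9]=70
  first=0(c) contributes 70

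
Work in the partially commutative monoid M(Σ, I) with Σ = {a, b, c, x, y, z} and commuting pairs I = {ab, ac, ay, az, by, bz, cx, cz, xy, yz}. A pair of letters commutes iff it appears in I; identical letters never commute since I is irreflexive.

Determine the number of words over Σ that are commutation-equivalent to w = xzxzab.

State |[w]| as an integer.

6

drop 0:x onto floor
drop 1:z onto {0:x}
drop 2:x onto {1:z}
drop 3:z onto {2:x}
drop 4:a onto {2:x}
drop 5:b onto {2:x}
ground layer = {0:x}
drop-orders for the pieces not yet dropped (sum over which currently-grounded one goes next):
  1 to go: {3} 1  {4} 1  {5} 1
  2 to go: {3,4} 2  {3,5} 2  {4,5} 2
  3 to go: {3,4,5} 6
  4 to go: {2,3,4,5} 6
  if 0:x drops first: 6 orders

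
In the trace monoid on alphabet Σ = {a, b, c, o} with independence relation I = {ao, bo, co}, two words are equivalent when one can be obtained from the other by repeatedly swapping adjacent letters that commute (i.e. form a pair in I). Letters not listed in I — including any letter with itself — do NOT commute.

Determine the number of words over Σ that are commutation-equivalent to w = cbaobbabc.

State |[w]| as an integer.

piece 0:c — minimal
piece 1:b rests on {0:c}
piece 2:a rests on {1:b}
piece 3:o — minimal
piece 4:b rests on {2:a}
piece 5:b rests on {4:b}
piece 6:a rests on {5:b}
piece 7:b rests on {6:a}
piece 8:c rests on {7:b}
minimal pieces: {0:c, 3:o}
ways to finish when only these pieces remain (= sum over removing one remaining piece with nothing left below it):
  1 left: {3}→1  {8}→1
  2 left: {3,8}→2  {7,8}→1
  3 left: {3,7,8}→3  {6,7,8}→1
  4 left: {3,6,7,8}→4  {5,6,7,8}→1
  5 left: {3,5,6,7,8}→5  {4,5,6,7,8}→1
  6 left: {2,4,5,6,7,8}→1  {3,4,5,6,7,8}→6
  7 left: {1,2,4,5,6,7,8}→1  {2,3,4,5,6,7,8}→7
  placing 0:c first → 8 extensions
  placing 3:o first → 1 extensions
total linear extensions = 9

9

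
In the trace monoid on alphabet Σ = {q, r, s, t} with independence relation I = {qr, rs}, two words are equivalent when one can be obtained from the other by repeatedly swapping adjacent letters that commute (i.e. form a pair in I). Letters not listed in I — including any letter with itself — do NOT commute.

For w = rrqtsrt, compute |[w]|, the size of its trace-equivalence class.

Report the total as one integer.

drop 0:r onto floor
drop 1:r onto {0:r}
drop 2:q onto floor
drop 3:t onto {1:r, 2:q}
drop 4:s onto {3:t}
drop 5:r onto {3:t}
drop 6:t onto {4:s, 5:r}
ground layer = {0:r, 2:q}
drop-orders for the pieces not yet dropped (sum over which currently-grounded one goes next):
  1 to go: {6} 1
  2 to go: {4,6} 1  {5,6} 1
  3 to go: {4,5,6} 2
  4 to go: {3,4,5,6} 2
  5 to go: {1,3,4,5,6} 2  {2,3,4,5,6} 2
  if 0:r drops first: 4 orders
  if 2:q drops first: 2 orders
heap linearizations: 6

6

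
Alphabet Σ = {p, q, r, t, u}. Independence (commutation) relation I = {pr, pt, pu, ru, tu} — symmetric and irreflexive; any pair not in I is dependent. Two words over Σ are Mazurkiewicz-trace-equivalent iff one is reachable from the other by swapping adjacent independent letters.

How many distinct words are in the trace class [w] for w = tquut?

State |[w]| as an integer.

3

#0=t has no predecessor
#1=q depends on [0:t]
#2=u depends on [1:q]
#3=u depends on [2:u]
#4=t depends on [1:q]
sources: [0:t]
N(rest) = Σ N(rest − s) over sources s of rest; N(one piece) = 1:
  size 1 → [3]=1  [4]=1
  size 2 → [2,3]=1  [3,4]=2
  size 3 → [2,3,4]=3
  first=0(t) contributes 3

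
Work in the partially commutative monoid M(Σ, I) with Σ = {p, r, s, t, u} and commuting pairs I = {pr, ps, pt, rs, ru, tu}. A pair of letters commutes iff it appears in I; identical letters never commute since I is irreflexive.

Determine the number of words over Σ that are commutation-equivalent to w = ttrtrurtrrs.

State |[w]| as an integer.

27

drop 0:t onto floor
drop 1:t onto {0:t}
drop 2:r onto {1:t}
drop 3:t onto {2:r}
drop 4:r onto {3:t}
drop 5:u onto floor
drop 6:r onto {4:r}
drop 7:t onto {6:r}
drop 8:r onto {7:t}
drop 9:r onto {8:r}
drop 10:s onto {5:u, 7:t}
ground layer = {0:t, 5:u}
drop-orders for the pieces not yet dropped (sum over which currently-grounded one goes next):
  1 to go: {9} 1  {10} 1
  2 to go: {5,10} 1  {8,9} 1  {9,10} 2
  3 to go: {5,9,10} 3  {8,9,10} 3
  4 to go: {5,8,9,10} 6  {7,8,9,10} 3
  5 to go: {5,7,8,9,10} 9  {6,7,8,9,10} 3
  6 to go: {4,6,7,8,9,10} 3  {5,6,7,8,9,10} 12
  7 to go: {3,4,6,7,8,9,10} 3  {4,5,6,7,8,9,10} 15
  8 to go: {2,3,4,6,7,8,9,10} 3  {3,4,5,6,7,8,9,10} 18
  9 to go: {1,2,3,4,6,7,8,9,10} 3  {2,3,4,5,6,7,8,9,10} 21
  if 0:t drops first: 24 orders
  if 5:u drops first: 3 orders
heap linearizations: 27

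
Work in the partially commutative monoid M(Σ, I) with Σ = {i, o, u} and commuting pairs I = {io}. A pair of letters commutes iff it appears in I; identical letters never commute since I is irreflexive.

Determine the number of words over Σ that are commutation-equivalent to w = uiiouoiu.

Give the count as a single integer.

drop 0:u onto floor
drop 1:i onto {0:u}
drop 2:i onto {1:i}
drop 3:o onto {0:u}
drop 4:u onto {2:i, 3:o}
drop 5:o onto {4:u}
drop 6:i onto {4:u}
drop 7:u onto {5:o, 6:i}
ground layer = {0:u}
drop-orders for the pieces not yet dropped (sum over which currently-grounded one goes next):
  1 to go: {7} 1
  2 to go: {5,7} 1  {6,7} 1
  3 to go: {5,6,7} 2
  4 to go: {4,5,6,7} 2
  5 to go: {2,4,5,6,7} 2  {3,4,5,6,7} 2
  6 to go: {1,2,4,5,6,7} 2  {2,3,4,5,6,7} 4
  if 0:u drops first: 6 orders

6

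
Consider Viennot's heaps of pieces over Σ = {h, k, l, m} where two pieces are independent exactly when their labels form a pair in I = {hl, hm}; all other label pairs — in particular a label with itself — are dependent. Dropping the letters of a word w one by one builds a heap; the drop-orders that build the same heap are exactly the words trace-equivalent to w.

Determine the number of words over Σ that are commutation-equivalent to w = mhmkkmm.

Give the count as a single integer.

3

#0=m has no predecessor
#1=h has no predecessor
#2=m depends on [0:m]
#3=k depends on [1:h, 2:m]
#4=k depends on [3:k]
#5=m depends on [4:k]
#6=m depends on [5:m]
sources: [0:m, 1:h]
N(rest) = Σ N(rest − s) over sources s of rest; N(one piece) = 1:
  size 1 → [6]=1
  size 2 → [5,6]=1
  size 3 → [4,5,6]=1
  size 4 → [3,4,5,6]=1
  size 5 → [1,3,4,5,6]=1  [2,3,4,5,6]=1
  first=0(m) contributes 2
  first=1(h) contributes 1
|[w]| = 3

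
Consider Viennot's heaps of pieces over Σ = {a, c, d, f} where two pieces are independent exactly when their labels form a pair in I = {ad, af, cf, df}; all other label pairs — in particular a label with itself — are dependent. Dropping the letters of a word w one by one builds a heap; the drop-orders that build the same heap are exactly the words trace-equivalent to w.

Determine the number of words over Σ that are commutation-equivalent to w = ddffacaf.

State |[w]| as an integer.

168

piece 0:d — minimal
piece 1:d rests on {0:d}
piece 2:f — minimal
piece 3:f rests on {2:f}
piece 4:a — minimal
piece 5:c rests on {1:d, 4:a}
piece 6:a rests on {5:c}
piece 7:f rests on {3:f}
minimal pieces: {0:d, 2:f, 4:a}
ways to finish when only these pieces remain (= sum over removing one remaining piece with nothing left below it):
  1 left: {6}→1  {7}→1
  2 left: {3,7}→1  {5,6}→1  {6,7}→2
  3 left: {1,5,6}→1  {2,3,7}→1  {3,6,7}→3  {4,5,6}→1  {5,6,7}→3
  4 left: {0,1,5,6}→1  {1,4,5,6}→2  {1,5,6,7}→4  {2,3,6,7}→4  {3,5,6,7}→6  {4,5,6,7}→4
  5 left: {0,1,4,5,6}→3  {0,1,5,6,7}→5  {1,3,5,6,7}→10  {1,4,5,6,7}→10  {2,3,5,6,7}→10  {3,4,5,6,7}→10
  6 left: {0,1,3,5,6,7}→15  {0,1,4,5,6,7}→18  {1,2,3,5,6,7}→20  {1,3,4,5,6,7}→30  {2,3,4,5,6,7}→20
  placing 0:d first → 70 extensions
  placing 2:f first → 63 extensions
  placing 4:a first → 35 extensions
total linear extensions = 168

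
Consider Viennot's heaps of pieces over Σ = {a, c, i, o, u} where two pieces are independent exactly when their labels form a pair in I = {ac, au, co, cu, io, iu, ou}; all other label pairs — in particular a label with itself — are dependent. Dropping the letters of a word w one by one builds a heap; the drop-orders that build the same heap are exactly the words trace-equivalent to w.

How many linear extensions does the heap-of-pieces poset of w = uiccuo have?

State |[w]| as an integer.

60

drop 0:u onto floor
drop 1:i onto floor
drop 2:c onto {1:i}
drop 3:c onto {2:c}
drop 4:u onto {0:u}
drop 5:o onto floor
ground layer = {0:u, 1:i, 5:o}
drop-orders for the pieces not yet dropped (sum over which currently-grounded one goes next):
  1 to go: {3} 1  {4} 1  {5} 1
  2 to go: {0,4} 1  {2,3} 1  {3,4} 2  {3,5} 2  {4,5} 2
  3 to go: {0,3,4} 3  {0,4,5} 3  {1,2,3} 1  {2,3,4} 3  {2,3,5} 3  {3,4,5} 6
  4 to go: {0,2,3,4} 6  {0,3,4,5} 12  {1,2,3,4} 4  {1,2,3,5} 4  {2,3,4,5} 12
  if 0:u drops first: 20 orders
  if 1:i drops first: 30 orders
  if 5:o drops first: 10 orders
heap linearizations: 60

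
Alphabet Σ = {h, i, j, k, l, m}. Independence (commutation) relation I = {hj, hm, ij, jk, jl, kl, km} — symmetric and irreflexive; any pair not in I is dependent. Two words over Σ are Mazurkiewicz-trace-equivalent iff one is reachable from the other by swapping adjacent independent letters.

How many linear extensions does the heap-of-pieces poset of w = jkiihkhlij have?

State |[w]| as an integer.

45

0(j) covers ∅
1(k) covers ∅
2(i) covers 1:k
3(i) covers 2:i
4(h) covers 3:i
5(k) covers 4:h
6(h) covers 5:k
7(l) covers 6:h
8(i) covers 7:l
9(j) covers 0:j
floor of heap: 0:j, 1:k
completions by unplaced set U, small U first (add the entries for U minus each lowest piece of U):
  |U|=1: {8}:1  {9}:1
  |U|=2: {0,9}:1  {7,8}:1  {8,9}:2
  |U|=3: {0,8,9}:3  {6,7,8}:1  {7,8,9}:3
  |U|=4: {0,7,8,9}:6  {5,6,7,8}:1  {6,7,8,9}:4
  |U|=5: {0,6,7,8,9}:10  {4,5,6,7,8}:1  {5,6,7,8,9}:5
  |U|=6: {0,5,6,7,8,9}:15  {3,4,5,6,7,8}:1  {4,5,6,7,8,9}:6
  |U|=7: {0,4,5,6,7,8,9}:21  {2,3,4,5,6,7,8}:1  {3,4,5,6,7,8,9}:7
  |U|=8: {0,3,4,5,6,7,8,9}:28  {1,2,3,4,5,6,7,8}:1  {2,3,4,5,6,7,8,9}:8
  start at 0(j): 9
  start at 1(k): 36
sum over floor = 45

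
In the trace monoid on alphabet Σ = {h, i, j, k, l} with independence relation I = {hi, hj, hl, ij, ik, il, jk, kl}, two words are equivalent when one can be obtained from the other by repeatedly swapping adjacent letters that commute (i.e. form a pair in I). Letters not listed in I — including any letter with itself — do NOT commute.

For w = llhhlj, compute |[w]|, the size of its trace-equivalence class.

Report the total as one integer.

15

#0=l has no predecessor
#1=l depends on [0:l]
#2=h has no predecessor
#3=h depends on [2:h]
#4=l depends on [1:l]
#5=j depends on [4:l]
sources: [0:l, 2:h]
N(rest) = Σ N(rest − s) over sources s of rest; N(one piece) = 1:
  size 1 → [3]=1  [5]=1
  size 2 → [2,3]=1  [3,5]=2  [4,5]=1
  size 3 → [1,4,5]=1  [2,3,5]=3  [3,4,5]=3
  size 4 → [0,1,4,5]=1  [1,3,4,5]=4  [2,3,4,5]=6
  first=0(l) contributes 10
  first=2(h) contributes 5
|[w]| = 15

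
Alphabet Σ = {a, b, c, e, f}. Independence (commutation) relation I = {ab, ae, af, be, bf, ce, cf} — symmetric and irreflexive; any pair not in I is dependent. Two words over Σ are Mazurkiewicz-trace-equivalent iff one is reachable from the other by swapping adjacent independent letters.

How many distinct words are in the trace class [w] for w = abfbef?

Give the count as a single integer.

60

drop 0:a onto floor
drop 1:b onto floor
drop 2:f onto floor
drop 3:b onto {1:b}
drop 4:e onto {2:f}
drop 5:f onto {4:e}
ground layer = {0:a, 1:b, 2:f}
drop-orders for the pieces not yet dropped (sum over which currently-grounded one goes next):
  1 to go: {0} 1  {3} 1  {5} 1
  2 to go: {0,3} 2  {0,5} 2  {1,3} 1  {3,5} 2  {4,5} 1
  3 to go: {0,1,3} 3  {0,3,5} 6  {0,4,5} 3  {1,3,5} 3  {2,4,5} 1  {3,4,5} 3
  4 to go: {0,1,3,5} 12  {0,2,4,5} 4  {0,3,4,5} 12  {1,3,4,5} 6  {2,3,4,5} 4
  if 0:a drops first: 10 orders
  if 1:b drops first: 20 orders
  if 2:f drops first: 30 orders
heap linearizations: 60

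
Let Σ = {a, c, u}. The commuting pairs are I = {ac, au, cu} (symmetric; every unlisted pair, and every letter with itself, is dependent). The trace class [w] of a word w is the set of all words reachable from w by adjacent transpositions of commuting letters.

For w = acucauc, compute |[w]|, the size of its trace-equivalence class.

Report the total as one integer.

#0=a has no predecessor
#1=c has no predecessor
#2=u has no predecessor
#3=c depends on [1:c]
#4=a depends on [0:a]
#5=u depends on [2:u]
#6=c depends on [3:c]
sources: [0:a, 1:c, 2:u]
N(rest) = Σ N(rest − s) over sources s of rest; N(one piece) = 1:
  size 1 → [4]=1  [5]=1  [6]=1
  size 2 → [0,4]=1  [2,5]=1  [3,6]=1  [4,5]=2  [4,6]=2  [5,6]=2
  size 3 → [0,4,5]=3  [0,4,6]=3  [1,3,6]=1  [2,4,5]=3  [2,5,6]=3  [3,4,6]=3  [3,5,6]=3  [4,5,6]=6
  size 4 → [0,2,4,5]=6  [0,3,4,6]=6  [0,4,5,6]=12  [1,3,4,6]=4  [1,3,5,6]=4  [2,3,5,6]=6  [2,4,5,6]=12  [3,4,5,6]=12
  size 5 → [0,1,3,4,6]=10  [0,2,4,5,6]=30  [0,3,4,5,6]=30  [1,2,3,5,6]=10  [1,3,4,5,6]=20  [2,3,4,5,6]=30
  first=0(a) contributes 60
  first=1(c) contributes 90
  first=2(u) contributes 60
|[w]| = 210

210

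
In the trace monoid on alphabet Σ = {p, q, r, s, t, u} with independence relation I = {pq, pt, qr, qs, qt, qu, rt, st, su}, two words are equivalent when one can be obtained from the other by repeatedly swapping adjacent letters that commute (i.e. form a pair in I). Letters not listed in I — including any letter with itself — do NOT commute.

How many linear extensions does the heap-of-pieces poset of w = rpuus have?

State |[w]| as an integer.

3

piece 0:r — minimal
piece 1:p rests on {0:r}
piece 2:u rests on {1:p}
piece 3:u rests on {2:u}
piece 4:s rests on {1:p}
minimal pieces: {0:r}
ways to finish when only these pieces remain (= sum over removing one remaining piece with nothing left below it):
  1 left: {3}→1  {4}→1
  2 left: {2,3}→1  {3,4}→2
  3 left: {2,3,4}→3
  placing 0:r first → 3 extensions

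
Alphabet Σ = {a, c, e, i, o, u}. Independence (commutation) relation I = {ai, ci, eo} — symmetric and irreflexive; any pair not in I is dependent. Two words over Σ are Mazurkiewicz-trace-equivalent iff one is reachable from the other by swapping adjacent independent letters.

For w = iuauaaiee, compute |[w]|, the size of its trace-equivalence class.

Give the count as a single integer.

#0=i has no predecessor
#1=u depends on [0:i]
#2=a depends on [1:u]
#3=u depends on [2:a]
#4=a depends on [3:u]
#5=a depends on [4:a]
#6=i depends on [3:u]
#7=e depends on [5:a, 6:i]
#8=e depends on [7:e]
sources: [0:i]
N(rest) = Σ N(rest − s) over sources s of rest; N(one piece) = 1:
  size 1 → [8]=1
  size 2 → [7,8]=1
  size 3 → [5,7,8]=1  [6,7,8]=1
  size 4 → [4,5,7,8]=1  [5,6,7,8]=2
  size 5 → [4,5,6,7,8]=3
  size 6 → [3,4,5,6,7,8]=3
  size 7 → [2,3,4,5,6,7,8]=3
  first=0(i) contributes 3

3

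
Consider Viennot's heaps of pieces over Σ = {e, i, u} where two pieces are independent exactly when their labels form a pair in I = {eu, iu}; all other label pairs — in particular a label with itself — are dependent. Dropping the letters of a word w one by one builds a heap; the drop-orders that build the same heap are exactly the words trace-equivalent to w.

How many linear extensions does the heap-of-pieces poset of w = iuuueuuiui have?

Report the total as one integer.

210

piece 0:i — minimal
piece 1:u — minimal
piece 2:u rests on {1:u}
piece 3:u rests on {2:u}
piece 4:e rests on {0:i}
piece 5:u rests on {3:u}
piece 6:u rests on {5:u}
piece 7:i rests on {4:e}
piece 8:u rests on {6:u}
piece 9:i rests on {7:i}
minimal pieces: {0:i, 1:u}
ways to finish when only these pieces remain (= sum over removing one remaining piece with nothing left below it):
  1 left: {8}→1  {9}→1
  2 left: {6,8}→1  {7,9}→1  {8,9}→2
  3 left: {4,7,9}→1  {5,6,8}→1  {6,8,9}→3  {7,8,9}→3
  4 left: {0,4,7,9}→1  {3,5,6,8}→1  {4,7,8,9}→4  {5,6,8,9}→4  {6,7,8,9}→6
  5 left: {0,4,7,8,9}→5  {2,3,5,6,8}→1  {3,5,6,8,9}→5  {4,6,7,8,9}→10  {5,6,7,8,9}→10
  6 left: {0,4,6,7,8,9}→15  {1,2,3,5,6,8}→1  {2,3,5,6,8,9}→6  {3,5,6,7,8,9}→15  {4,5,6,7,8,9}→20
  7 left: {0,4,5,6,7,8,9}→35  {1,2,3,5,6,8,9}→7  {2,3,5,6,7,8,9}→21  {3,4,5,6,7,8,9}→35
  8 left: {0,3,4,5,6,7,8,9}→70  {1,2,3,5,6,7,8,9}→28  {2,3,4,5,6,7,8,9}→56
  placing 0:i first → 84 extensions
  placing 1:u first → 126 extensions
total linear extensions = 210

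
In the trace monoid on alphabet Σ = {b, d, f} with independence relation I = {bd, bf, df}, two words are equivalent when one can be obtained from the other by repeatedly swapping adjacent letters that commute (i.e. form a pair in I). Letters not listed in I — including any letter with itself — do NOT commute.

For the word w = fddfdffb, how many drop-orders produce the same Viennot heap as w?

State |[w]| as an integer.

280

piece 0:f — minimal
piece 1:d — minimal
piece 2:d rests on {1:d}
piece 3:f rests on {0:f}
piece 4:d rests on {2:d}
piece 5:f rests on {3:f}
piece 6:f rests on {5:f}
piece 7:b — minimal
minimal pieces: {0:f, 1:d, 7:b}
ways to finish when only these pieces remain (= sum over removing one remaining piece with nothing left below it):
  1 left: {4}→1  {6}→1  {7}→1
  2 left: {2,4}→1  {4,6}→2  {4,7}→2  {5,6}→1  {6,7}→2
  3 left: {1,2,4}→1  {2,4,6}→3  {2,4,7}→3  {3,5,6}→1  {4,5,6}→3  {4,6,7}→6  {5,6,7}→3
  4 left: {0,3,5,6}→1  {1,2,4,6}→4  {1,2,4,7}→4  {2,4,5,6}→6  {2,4,6,7}→12  {3,4,5,6}→4  {3,5,6,7}→4  {4,5,6,7}→12
  5 left: {0,3,4,5,6}→5  {0,3,5,6,7}→5  {1,2,4,5,6}→10  {1,2,4,6,7}→20  {2,3,4,5,6}→10  {2,4,5,6,7}→30  {3,4,5,6,7}→20
  6 left: {0,2,3,4,5,6}→15  {0,3,4,5,6,7}→30  {1,2,3,4,5,6}→20  {1,2,4,5,6,7}→60  {2,3,4,5,6,7}→60
  placing 0:f first → 140 extensions
  placing 1:d first → 105 extensions
  placing 7:b first → 35 extensions
total linear extensions = 280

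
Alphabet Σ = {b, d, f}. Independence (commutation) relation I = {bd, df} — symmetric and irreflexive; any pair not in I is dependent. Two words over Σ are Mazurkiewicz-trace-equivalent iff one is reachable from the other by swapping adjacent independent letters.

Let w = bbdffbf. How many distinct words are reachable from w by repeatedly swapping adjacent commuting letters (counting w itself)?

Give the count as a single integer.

drop 0:b onto floor
drop 1:b onto {0:b}
drop 2:d onto floor
drop 3:f onto {1:b}
drop 4:f onto {3:f}
drop 5:b onto {4:f}
drop 6:f onto {5:b}
ground layer = {0:b, 2:d}
drop-orders for the pieces not yet dropped (sum over which currently-grounded one goes next):
  1 to go: {2} 1  {6} 1
  2 to go: {2,6} 2  {5,6} 1
  3 to go: {2,5,6} 3  {4,5,6} 1
  4 to go: {2,4,5,6} 4  {3,4,5,6} 1
  5 to go: {1,3,4,5,6} 1  {2,3,4,5,6} 5
  if 0:b drops first: 6 orders
  if 2:d drops first: 1 orders
heap linearizations: 7

7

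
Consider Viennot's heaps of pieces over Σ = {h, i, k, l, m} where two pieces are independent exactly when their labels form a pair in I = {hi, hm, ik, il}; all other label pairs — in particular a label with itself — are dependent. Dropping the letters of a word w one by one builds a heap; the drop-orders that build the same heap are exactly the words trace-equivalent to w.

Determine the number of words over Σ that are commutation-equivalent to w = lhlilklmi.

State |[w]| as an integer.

7

drop 0:l onto floor
drop 1:h onto {0:l}
drop 2:l onto {1:h}
drop 3:i onto floor
drop 4:l onto {2:l}
drop 5:k onto {4:l}
drop 6:l onto {5:k}
drop 7:m onto {3:i, 6:l}
drop 8:i onto {7:m}
ground layer = {0:l, 3:i}
drop-orders for the pieces not yet dropped (sum over which currently-grounded one goes next):
  1 to go: {8} 1
  2 to go: {7,8} 1
  3 to go: {3,7,8} 1  {6,7,8} 1
  4 to go: {3,6,7,8} 2  {5,6,7,8} 1
  5 to go: {3,5,6,7,8} 3  {4,5,6,7,8} 1
  6 to go: {2,4,5,6,7,8} 1  {3,4,5,6,7,8} 4
  7 to go: {1,2,4,5,6,7,8} 1  {2,3,4,5,6,7,8} 5
  if 0:l drops first: 6 orders
  if 3:i drops first: 1 orders
heap linearizations: 7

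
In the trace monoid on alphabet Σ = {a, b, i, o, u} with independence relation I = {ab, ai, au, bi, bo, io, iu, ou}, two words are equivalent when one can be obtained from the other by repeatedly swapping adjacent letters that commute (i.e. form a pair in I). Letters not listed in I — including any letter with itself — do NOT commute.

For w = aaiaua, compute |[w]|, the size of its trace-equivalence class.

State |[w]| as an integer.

drop 0:a onto floor
drop 1:a onto {0:a}
drop 2:i onto floor
drop 3:a onto {1:a}
drop 4:u onto floor
drop 5:a onto {3:a}
ground layer = {0:a, 2:i, 4:u}
drop-orders for the pieces not yet dropped (sum over which currently-grounded one goes next):
  1 to go: {2} 1  {4} 1  {5} 1
  2 to go: {2,4} 2  {2,5} 2  {3,5} 1  {4,5} 2
  3 to go: {1,3,5} 1  {2,3,5} 3  {2,4,5} 6  {3,4,5} 3
  4 to go: {0,1,3,5} 1  {1,2,3,5} 4  {1,3,4,5} 4  {2,3,4,5} 12
  if 0:a drops first: 20 orders
  if 2:i drops first: 5 orders
  if 4:u drops first: 5 orders
heap linearizations: 30

30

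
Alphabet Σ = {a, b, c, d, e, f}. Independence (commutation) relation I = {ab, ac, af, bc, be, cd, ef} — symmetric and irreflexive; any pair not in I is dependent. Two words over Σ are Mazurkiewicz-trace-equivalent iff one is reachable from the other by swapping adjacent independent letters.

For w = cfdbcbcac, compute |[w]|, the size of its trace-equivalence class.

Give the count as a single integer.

105

piece 0:c — minimal
piece 1:f rests on {0:c}
piece 2:d rests on {1:f}
piece 3:b rests on {2:d}
piece 4:c rests on {1:f}
piece 5:b rests on {3:b}
piece 6:c rests on {4:c}
piece 7:a rests on {2:d}
piece 8:c rests on {6:c}
minimal pieces: {0:c}
ways to finish when only these pieces remain (= sum over removing one remaining piece with nothing left below it):
  1 left: {5}→1  {7}→1  {8}→1
  2 left: {3,5}→1  {5,7}→2  {5,8}→2  {6,8}→1  {7,8}→2
  3 left: {3,5,7}→3  {3,5,8}→3  {4,6,8}→1  {5,6,8}→3  {5,7,8}→6  {6,7,8}→3
  4 left: {2,3,5,7}→3  {3,5,6,8}→6  {3,5,7,8}→12  {4,5,6,8}→4  {4,6,7,8}→4  {5,6,7,8}→12
  5 left: {2,3,5,7,8}→15  {3,4,5,6,8}→10  {3,5,6,7,8}→30  {4,5,6,7,8}→20
  6 left: {2,3,5,6,7,8}→45  {3,4,5,6,7,8}→60
  7 left: {2,3,4,5,6,7,8}→105
  placing 0:c first → 105 extensions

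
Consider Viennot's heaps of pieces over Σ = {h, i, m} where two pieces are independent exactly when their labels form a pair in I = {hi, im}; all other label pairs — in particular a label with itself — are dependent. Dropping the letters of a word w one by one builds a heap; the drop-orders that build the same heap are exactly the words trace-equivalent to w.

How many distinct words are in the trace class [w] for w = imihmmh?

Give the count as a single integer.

piece 0:i — minimal
piece 1:m — minimal
piece 2:i rests on {0:i}
piece 3:h rests on {1:m}
piece 4:m rests on {3:h}
piece 5:m rests on {4:m}
piece 6:h rests on {5:m}
minimal pieces: {0:i, 1:m}
ways to finish when only these pieces remain (= sum over removing one remaining piece with nothing left below it):
  1 left: {2}→1  {6}→1
  2 left: {0,2}→1  {2,6}→2  {5,6}→1
  3 left: {0,2,6}→3  {2,5,6}→3  {4,5,6}→1
  4 left: {0,2,5,6}→6  {2,4,5,6}→4  {3,4,5,6}→1
  5 left: {0,2,4,5,6}→10  {1,3,4,5,6}→1  {2,3,4,5,6}→5
  placing 0:i first → 6 extensions
  placing 1:m first → 15 extensions
total linear extensions = 21

21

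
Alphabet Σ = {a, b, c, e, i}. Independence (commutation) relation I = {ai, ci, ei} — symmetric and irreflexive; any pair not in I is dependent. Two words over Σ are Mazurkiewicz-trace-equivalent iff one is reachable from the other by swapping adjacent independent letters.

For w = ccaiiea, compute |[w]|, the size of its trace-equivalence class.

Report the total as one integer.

0(c) covers ∅
1(c) covers 0:c
2(a) covers 1:c
3(i) covers ∅
4(i) covers 3:i
5(e) covers 2:a
6(a) covers 5:e
floor of heap: 0:c, 3:i
completions by unplaced set U, small U first (add the entries for U minus each lowest piece of U):
  |U|=1: {4}:1  {6}:1
  |U|=2: {3,4}:1  {4,6}:2  {5,6}:1
  |U|=3: {2,5,6}:1  {3,4,6}:3  {4,5,6}:3
  |U|=4: {1,2,5,6}:1  {2,4,5,6}:4  {3,4,5,6}:6
  |U|=5: {0,1,2,5,6}:1  {1,2,4,5,6}:5  {2,3,4,5,6}:10
  start at 0(c): 15
  start at 3(i): 6
sum over floor = 21

21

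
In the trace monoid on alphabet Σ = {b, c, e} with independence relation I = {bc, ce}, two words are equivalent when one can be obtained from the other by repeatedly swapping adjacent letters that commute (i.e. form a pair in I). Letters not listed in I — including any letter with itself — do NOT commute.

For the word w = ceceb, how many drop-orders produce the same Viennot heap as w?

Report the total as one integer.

#0=c has no predecessor
#1=e has no predecessor
#2=c depends on [0:c]
#3=e depends on [1:e]
#4=b depends on [3:e]
sources: [0:c, 1:e]
N(rest) = Σ N(rest − s) over sources s of rest; N(one piece) = 1:
  size 1 → [2]=1  [4]=1
  size 2 → [0,2]=1  [2,4]=2  [3,4]=1
  size 3 → [0,2,4]=3  [1,3,4]=1  [2,3,4]=3
  first=0(c) contributes 4
  first=1(e) contributes 6
|[w]| = 10

10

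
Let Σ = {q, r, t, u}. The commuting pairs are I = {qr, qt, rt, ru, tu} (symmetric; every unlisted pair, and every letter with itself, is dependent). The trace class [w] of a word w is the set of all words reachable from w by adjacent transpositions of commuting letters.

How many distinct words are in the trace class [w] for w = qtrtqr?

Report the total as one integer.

drop 0:q onto floor
drop 1:t onto floor
drop 2:r onto floor
drop 3:t onto {1:t}
drop 4:q onto {0:q}
drop 5:r onto {2:r}
ground layer = {0:q, 1:t, 2:r}
drop-orders for the pieces not yet dropped (sum over which currently-grounded one goes next):
  1 to go: {3} 1  {4} 1  {5} 1
  2 to go: {0,4} 1  {1,3} 1  {2,5} 1  {3,4} 2  {3,5} 2  {4,5} 2
  3 to go: {0,3,4} 3  {0,4,5} 3  {1,3,4} 3  {1,3,5} 3  {2,3,5} 3  {2,4,5} 3  {3,4,5} 6
  4 to go: {0,1,3,4} 6  {0,2,4,5} 6  {0,3,4,5} 12  {1,2,3,5} 6  {1,3,4,5} 12  {2,3,4,5} 12
  if 0:q drops first: 30 orders
  if 1:t drops first: 30 orders
  if 2:r drops first: 30 orders
heap linearizations: 90

90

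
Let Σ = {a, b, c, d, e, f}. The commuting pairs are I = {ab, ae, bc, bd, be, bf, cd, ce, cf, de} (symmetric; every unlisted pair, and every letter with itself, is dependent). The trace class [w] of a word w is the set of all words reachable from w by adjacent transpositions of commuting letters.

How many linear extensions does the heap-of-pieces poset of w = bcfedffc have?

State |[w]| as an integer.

piece 0:b — minimal
piece 1:c — minimal
piece 2:f — minimal
piece 3:e rests on {2:f}
piece 4:d rests on {2:f}
piece 5:f rests on {3:e, 4:d}
piece 6:f rests on {5:f}
piece 7:c rests on {1:c}
minimal pieces: {0:b, 1:c, 2:f}
ways to finish when only these pieces remain (= sum over removing one remaining piece with nothing left below it):
  1 left: {0}→1  {6}→1  {7}→1
  2 left: {0,6}→2  {0,7}→2  {1,7}→1  {5,6}→1  {6,7}→2
  3 left: {0,1,7}→3  {0,5,6}→3  {0,6,7}→6  {1,6,7}→3  {3,5,6}→1  {4,5,6}→1  {5,6,7}→3
  4 left: {0,1,6,7}→12  {0,3,5,6}→4  {0,4,5,6}→4  {0,5,6,7}→12  {1,5,6,7}→6  {3,4,5,6}→2  {3,5,6,7}→4  {4,5,6,7}→4
  5 left: {0,1,5,6,7}→30  {0,3,4,5,6}→10  {0,3,5,6,7}→20  {0,4,5,6,7}→20  {1,3,5,6,7}→10  {1,4,5,6,7}→10  {2,3,4,5,6}→2  {3,4,5,6,7}→10
  6 left: {0,1,3,5,6,7}→60  {0,1,4,5,6,7}→60  {0,2,3,4,5,6}→12  {0,3,4,5,6,7}→60  {1,3,4,5,6,7}→30  {2,3,4,5,6,7}→12
  placing 0:b first → 42 extensions
  placing 1:c first → 84 extensions
  placing 2:f first → 210 extensions
total linear extensions = 336

336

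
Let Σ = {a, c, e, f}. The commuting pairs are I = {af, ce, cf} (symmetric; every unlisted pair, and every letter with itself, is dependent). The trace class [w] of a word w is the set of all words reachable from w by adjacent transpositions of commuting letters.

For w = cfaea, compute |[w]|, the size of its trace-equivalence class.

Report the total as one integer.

3

0(c) covers ∅
1(f) covers ∅
2(a) covers 0:c
3(e) covers 1:f, 2:a
4(a) covers 3:e
floor of heap: 0:c, 1:f
completions by unplaced set U, small U first (add the entries for U minus each lowest piece of U):
  |U|=1: {4}:1
  |U|=2: {3,4}:1
  |U|=3: {1,3,4}:1  {2,3,4}:1
  start at 0(c): 2
  start at 1(f): 1
sum over floor = 3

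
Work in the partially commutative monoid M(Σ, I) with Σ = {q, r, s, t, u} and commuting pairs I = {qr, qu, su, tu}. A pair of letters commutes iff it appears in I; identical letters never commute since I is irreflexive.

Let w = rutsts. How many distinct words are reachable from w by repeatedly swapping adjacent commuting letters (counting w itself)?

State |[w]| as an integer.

5

0(r) covers ∅
1(u) covers 0:r
2(t) covers 0:r
3(s) covers 2:t
4(t) covers 3:s
5(s) covers 4:t
floor of heap: 0:r
completions by unplaced set U, small U first (add the entries for U minus each lowest piece of U):
  |U|=1: {1}:1  {5}:1
  |U|=2: {1,5}:2  {4,5}:1
  |U|=3: {1,4,5}:3  {3,4,5}:1
  |U|=4: {1,3,4,5}:4  {2,3,4,5}:1
  start at 0(r): 5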